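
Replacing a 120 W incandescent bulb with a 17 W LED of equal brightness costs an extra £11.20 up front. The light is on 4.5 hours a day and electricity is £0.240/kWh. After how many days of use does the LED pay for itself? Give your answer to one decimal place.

100.7 days

Power saved = 120 − 17 = 103 W
Daily energy saved = 103 W × 4.5 h = 463.5 Wh = 0.4635 kWh
Daily savings = 0.4635 × £0.240 = £0.1112
Payback = £11.20 / £0.1112 per day = 100.7 days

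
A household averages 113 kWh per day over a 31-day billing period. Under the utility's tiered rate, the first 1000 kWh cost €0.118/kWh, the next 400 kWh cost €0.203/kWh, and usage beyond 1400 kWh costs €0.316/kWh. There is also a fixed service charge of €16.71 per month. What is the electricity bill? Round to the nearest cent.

Usage = 113 kWh/day × 31 days = 3503 kWh
First 1000 kWh × €0.118 = €118.00
Next 400 kWh × €0.203 = €81.20
Remaining 2103 kWh × €0.316 = €664.55
Energy charge = €863.75; + service €16.71 = €880.46

€880.46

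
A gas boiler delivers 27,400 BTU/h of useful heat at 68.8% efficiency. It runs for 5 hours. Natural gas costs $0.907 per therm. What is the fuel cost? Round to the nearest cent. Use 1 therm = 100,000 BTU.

Heat delivered = 27,400 BTU/h × 5 h = 137,000 BTU
Gas input = 137,000 / 0.688 = 199,128 BTU
= 199,128 / 100,000 = 1.991 therm
Cost = 1.991 × $0.907/therm = $1.81

$1.81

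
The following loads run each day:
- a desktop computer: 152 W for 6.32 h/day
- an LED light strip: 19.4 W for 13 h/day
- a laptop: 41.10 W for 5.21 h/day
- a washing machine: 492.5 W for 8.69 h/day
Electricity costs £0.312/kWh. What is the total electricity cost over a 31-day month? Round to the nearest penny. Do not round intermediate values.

£55.20

desktop computer: 152 W × 6.32 h × 31 d = 29,780 Wh = 29.78 kWh
LED light strip: 19.4 W × 13 h × 31 d = 7,818 Wh = 7.818 kWh
laptop: 41.10 W × 5.21 h × 31 d = 6,638 Wh = 6.638 kWh
washing machine: 492.5 W × 8.69 h × 31 d = 132,675 Wh = 132.7 kWh
Total energy = 29.78 + 7.818 + 6.638 + 132.7 = 176.9 kWh
Cost = 176.9 kWh × £0.312 = £55.20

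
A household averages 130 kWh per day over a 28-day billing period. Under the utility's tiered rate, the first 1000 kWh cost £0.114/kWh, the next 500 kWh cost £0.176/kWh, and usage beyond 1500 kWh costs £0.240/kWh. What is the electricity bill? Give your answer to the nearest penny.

Usage = 130 kWh/day × 28 days = 3640 kWh
First 1000 kWh × £0.114 = £114.00
Next 500 kWh × £0.176 = £88.00
Remaining 2140 kWh × £0.240 = £513.60
Total = £715.60

£715.60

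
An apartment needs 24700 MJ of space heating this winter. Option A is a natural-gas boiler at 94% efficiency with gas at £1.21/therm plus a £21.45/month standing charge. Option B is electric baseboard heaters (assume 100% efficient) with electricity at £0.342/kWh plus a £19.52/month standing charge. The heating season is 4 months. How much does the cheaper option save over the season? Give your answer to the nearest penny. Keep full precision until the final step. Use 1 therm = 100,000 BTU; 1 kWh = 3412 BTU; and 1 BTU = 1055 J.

Heat load = 24700 MJ = 24,700,000,000 J / 1055 = 23,412,322 BTU
Gas: input = 23,412,322 / 0.94 = 24,906,726 BTU = 249.1 therm → 249.1 × £1.21 = £301.37; + 4 × £21.45 standing = £387.17
Electric: 23,412,322 BTU / 3412 = 6,862 kWh → × £0.342 = £2,346.72; + 4 × £19.52 standing = £2,424.80
Difference = |£387.17 − £2,424.80| = £2,037.63

£2037.63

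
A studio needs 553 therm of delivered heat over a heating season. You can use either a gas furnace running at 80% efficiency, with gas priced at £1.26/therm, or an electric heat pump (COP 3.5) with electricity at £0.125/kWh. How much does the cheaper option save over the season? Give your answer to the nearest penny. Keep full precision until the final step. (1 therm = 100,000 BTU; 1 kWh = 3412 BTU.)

£292.14

Heat load = 553 therm × 100,000 = 55,300,000 BTU
Gas: input = 55,300,000 / 0.80 = 69,125,000 BTU = 691.2 therm → 691.2 × £1.26 = £870.98
Heat pump: 55,300,000 BTU / 3412 = 16,210 kWh heat; / 3.5 = 4,631 kWh in → × £0.125 = £578.84
Difference = |£870.98 − £578.84| = £292.14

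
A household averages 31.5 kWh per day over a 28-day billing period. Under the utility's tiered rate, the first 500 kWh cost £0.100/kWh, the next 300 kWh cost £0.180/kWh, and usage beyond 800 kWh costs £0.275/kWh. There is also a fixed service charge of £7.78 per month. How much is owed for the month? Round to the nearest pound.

£134

Usage = 31.5 kWh/day × 28 days = 882 kWh
First 500 kWh × £0.100 = £50.00
Next 300 kWh × £0.180 = £54.00
Remaining 82 kWh × £0.275 = £22.55
Energy charge = £126.55; + service £7.78 = £134.33 ≈ £134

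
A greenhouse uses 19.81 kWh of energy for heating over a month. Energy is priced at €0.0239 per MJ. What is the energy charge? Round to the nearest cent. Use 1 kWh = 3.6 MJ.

19.81 kWh × (3.6 MJ/kWh) = 71.32 MJ
Cost = 71.32 MJ × €0.0239/MJ = €1.70

€1.70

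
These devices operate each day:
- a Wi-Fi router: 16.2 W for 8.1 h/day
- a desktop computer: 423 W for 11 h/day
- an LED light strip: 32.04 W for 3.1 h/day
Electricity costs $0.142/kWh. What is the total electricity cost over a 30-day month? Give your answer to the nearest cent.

Wi-Fi router: 16.2 W × 8.1 h × 30 d = 3,937 Wh = 3.937 kWh
desktop computer: 423 W × 11 h × 30 d = 139,590 Wh = 139.6 kWh
LED light strip: 32.04 W × 3.1 h × 30 d = 2,980 Wh = 2.98 kWh
Total energy = 3.937 + 139.6 + 2.98 = 146.5 kWh
Cost = 146.5 kWh × $0.142 = $20.80

$20.80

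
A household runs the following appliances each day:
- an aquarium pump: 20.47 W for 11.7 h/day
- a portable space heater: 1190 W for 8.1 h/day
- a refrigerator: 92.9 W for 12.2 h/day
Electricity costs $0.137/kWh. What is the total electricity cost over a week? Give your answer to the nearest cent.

aquarium pump: 20.47 W × 11.7 h × 7 d = 1,676 Wh = 1.676 kWh
portable space heater: 1190 W × 8.1 h × 7 d = 67,473 Wh = 67.47 kWh
refrigerator: 92.9 W × 12.2 h × 7 d = 7,934 Wh = 7.934 kWh
Total energy = 1.676 + 67.47 + 7.934 = 77.08 kWh
Cost = 77.08 kWh × $0.137 = $10.56

$10.56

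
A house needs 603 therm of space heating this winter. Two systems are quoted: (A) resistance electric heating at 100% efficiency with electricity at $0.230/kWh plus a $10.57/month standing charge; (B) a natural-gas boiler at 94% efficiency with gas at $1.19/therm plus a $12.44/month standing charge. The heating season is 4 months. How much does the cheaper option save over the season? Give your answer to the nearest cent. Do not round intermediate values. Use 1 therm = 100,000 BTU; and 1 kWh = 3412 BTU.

Heat load = 603 therm × 100,000 = 60,300,000 BTU
Gas: input = 60,300,000 / 0.94 = 64,148,936 BTU = 641.5 therm → 641.5 × $1.19 = $763.37; + 4 × $12.44 standing = $813.13
Electric: 60,300,000 BTU / 3412 = 17,670 kWh → × $0.230 = $4,064.77; + 4 × $10.57 standing = $4,107.05
Difference = |$813.13 − $4,107.05| = $3,293.92

$3293.92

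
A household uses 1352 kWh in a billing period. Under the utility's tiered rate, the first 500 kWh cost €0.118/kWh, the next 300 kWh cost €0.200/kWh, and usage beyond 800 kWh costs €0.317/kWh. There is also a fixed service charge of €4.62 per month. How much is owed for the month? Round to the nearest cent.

First 500 kWh × €0.118 = €59.00
Next 300 kWh × €0.200 = €60.00
Remaining 552 kWh × €0.317 = €174.98
Energy charge = €293.98; + service €4.62 = €298.60

€298.60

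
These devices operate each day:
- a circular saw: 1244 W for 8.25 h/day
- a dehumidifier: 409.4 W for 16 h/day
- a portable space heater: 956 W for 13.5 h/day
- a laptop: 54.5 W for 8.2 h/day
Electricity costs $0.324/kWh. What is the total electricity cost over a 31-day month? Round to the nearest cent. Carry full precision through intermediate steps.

$302.99

circular saw: 1244 W × 8.25 h × 31 d = 318,153 Wh = 318.2 kWh
dehumidifier: 409.4 W × 16 h × 31 d = 203,062 Wh = 203.1 kWh
portable space heater: 956 W × 13.5 h × 31 d = 400,086 Wh = 400.1 kWh
laptop: 54.5 W × 8.2 h × 31 d = 13,854 Wh = 13.85 kWh
Total energy = 318.2 + 203.1 + 400.1 + 13.85 = 935.2 kWh
Cost = 935.2 kWh × $0.324 = $302.99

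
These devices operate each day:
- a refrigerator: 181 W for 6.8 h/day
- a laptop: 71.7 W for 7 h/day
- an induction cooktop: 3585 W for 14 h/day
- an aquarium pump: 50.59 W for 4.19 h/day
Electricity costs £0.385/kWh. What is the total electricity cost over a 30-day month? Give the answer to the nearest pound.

refrigerator: 181 W × 6.8 h × 30 d = 36,924 Wh = 36.92 kWh
laptop: 71.7 W × 7 h × 30 d = 15,057 Wh = 15.06 kWh
induction cooktop: 3585 W × 14 h × 30 d = 1,505,700 Wh = 1,506 kWh
aquarium pump: 50.59 W × 4.19 h × 30 d = 6,359 Wh = 6.359 kWh
Total energy = 36.92 + 15.06 + 1,506 + 6.359 = 1,564 kWh
Cost = 1,564 kWh × £0.385 = £602.16 ≈ £602

£602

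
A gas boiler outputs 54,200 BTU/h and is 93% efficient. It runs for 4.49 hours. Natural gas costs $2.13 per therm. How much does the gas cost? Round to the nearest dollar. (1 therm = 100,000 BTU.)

$6

Heat delivered = 54,200 BTU/h × 4.49 h = 243,358 BTU
Gas input = 243,358 / 0.93 = 261,675 BTU
= 261,675 / 100,000 = 2.617 therm
Cost = 2.617 × $2.13/therm = $5.57 ≈ $6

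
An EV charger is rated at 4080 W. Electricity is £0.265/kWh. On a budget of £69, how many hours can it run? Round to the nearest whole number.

64 h

Energy budget = £69 / £0.265 per kWh = 260.4 kWh = 260,377 Wh
Runtime = 260,377 Wh / 4080 W = 63.82 h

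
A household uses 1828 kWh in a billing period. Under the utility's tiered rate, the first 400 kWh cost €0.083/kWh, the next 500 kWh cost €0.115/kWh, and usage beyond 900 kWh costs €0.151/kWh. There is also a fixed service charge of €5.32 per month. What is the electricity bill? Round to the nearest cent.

First 400 kWh × €0.083 = €33.20
Next 500 kWh × €0.115 = €57.50
Remaining 928 kWh × €0.151 = €140.13
Energy charge = €230.83; + service €5.32 = €236.15

€236.15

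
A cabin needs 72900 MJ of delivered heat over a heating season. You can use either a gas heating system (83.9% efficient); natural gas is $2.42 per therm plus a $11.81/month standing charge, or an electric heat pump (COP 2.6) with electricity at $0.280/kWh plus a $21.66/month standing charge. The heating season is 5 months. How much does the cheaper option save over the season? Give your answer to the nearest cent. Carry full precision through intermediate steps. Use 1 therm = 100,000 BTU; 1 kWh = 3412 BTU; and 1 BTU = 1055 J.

$237.13

Heat load = 72900 MJ = 72,900,000,000 J / 1055 = 69,099,526 BTU
Gas: input = 69,099,526 / 0.839 = 82,359,387 BTU = 823.6 therm → 823.6 × $2.42 = $1,993.10; + 5 × $11.81 standing = $2,052.15
Heat pump: 69,099,526 BTU / 3412 = 20,250 kWh heat; / 2.6 = 7,789 kWh in → × $0.280 = $2,180.98; + 5 × $21.66 standing = $2,289.28
Difference = |$2,052.15 − $2,289.28| = $237.13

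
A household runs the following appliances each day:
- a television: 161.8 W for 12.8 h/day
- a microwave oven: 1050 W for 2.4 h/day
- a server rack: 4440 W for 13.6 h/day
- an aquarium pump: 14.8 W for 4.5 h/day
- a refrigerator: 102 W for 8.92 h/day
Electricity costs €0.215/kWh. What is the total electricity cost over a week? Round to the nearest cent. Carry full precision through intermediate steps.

television: 161.8 W × 12.8 h × 7 d = 14,497 Wh = 14.5 kWh
microwave oven: 1050 W × 2.4 h × 7 d = 17,640 Wh = 17.64 kWh
server rack: 4440 W × 13.6 h × 7 d = 422,688 Wh = 422.7 kWh
aquarium pump: 14.8 W × 4.5 h × 7 d = 466 Wh = 0.4662 kWh
refrigerator: 102 W × 8.92 h × 7 d = 6,369 Wh = 6.369 kWh
Total energy = 14.5 + 17.64 + 422.7 + 0.4662 + 6.369 = 461.7 kWh
Cost = 461.7 kWh × €0.215 = €99.26

€99.26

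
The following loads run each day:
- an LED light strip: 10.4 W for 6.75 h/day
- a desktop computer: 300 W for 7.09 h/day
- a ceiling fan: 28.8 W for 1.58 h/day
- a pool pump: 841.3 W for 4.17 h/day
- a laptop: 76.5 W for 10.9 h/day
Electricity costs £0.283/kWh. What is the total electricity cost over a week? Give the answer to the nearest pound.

LED light strip: 10.4 W × 6.75 h × 7 d = 491 Wh = 0.4914 kWh
desktop computer: 300 W × 7.09 h × 7 d = 14,889 Wh = 14.89 kWh
ceiling fan: 28.8 W × 1.58 h × 7 d = 319 Wh = 0.3185 kWh
pool pump: 841.3 W × 4.17 h × 7 d = 24,558 Wh = 24.56 kWh
laptop: 76.5 W × 10.9 h × 7 d = 5,837 Wh = 5.837 kWh
Total energy = 0.4914 + 14.89 + 0.3185 + 24.56 + 5.837 = 46.09 kWh
Cost = 46.09 kWh × £0.283 = £13.04 ≈ £13

£13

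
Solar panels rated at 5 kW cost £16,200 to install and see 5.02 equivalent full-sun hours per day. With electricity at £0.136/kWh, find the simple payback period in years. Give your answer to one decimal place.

13.0 years

Daily generation = 5 kW × 5.02 h = 25.1 kWh
Annual generation = 25.1 × 365 = 9161.5 kWh
Annual savings = 9161.5 × £0.136 = £1,245.96
Payback = £16,200 / £1,245.96 = 13 years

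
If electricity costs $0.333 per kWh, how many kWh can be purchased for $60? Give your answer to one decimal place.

180.2 kWh

$60 / $0.333 per kWh = 180.2 kWh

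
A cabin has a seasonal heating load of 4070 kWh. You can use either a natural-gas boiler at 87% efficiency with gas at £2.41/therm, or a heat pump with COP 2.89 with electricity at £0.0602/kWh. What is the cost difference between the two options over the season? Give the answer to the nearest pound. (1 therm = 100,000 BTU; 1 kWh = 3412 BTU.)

£300

Heat load = 4070 kWh × 3412 = 13,886,840 BTU
Gas: input = 13,886,840 / 0.87 = 15,961,885 BTU = 159.6 therm → 159.6 × £2.41 = £384.68
Heat pump: 13,886,840 BTU / 3412 = 4,070 kWh heat; / 2.89 = 1,408 kWh in → × £0.0602 = £84.78
Difference = |£384.68 − £84.78| = £299.90 ≈ £300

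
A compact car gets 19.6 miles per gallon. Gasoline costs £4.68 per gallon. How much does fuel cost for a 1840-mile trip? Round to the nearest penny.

Fuel = 1840 mi / 19.6 mpg = 93.88 gal
Cost = 93.88 gal × £4.68/gal = £439.35

£439.35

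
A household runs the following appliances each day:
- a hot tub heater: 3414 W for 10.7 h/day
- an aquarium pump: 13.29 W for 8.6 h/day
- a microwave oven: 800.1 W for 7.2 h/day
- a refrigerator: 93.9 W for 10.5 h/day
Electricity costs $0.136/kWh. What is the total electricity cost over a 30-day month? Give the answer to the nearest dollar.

$177

hot tub heater: 3414 W × 10.7 h × 30 d = 1,095,894 Wh = 1,096 kWh
aquarium pump: 13.29 W × 8.6 h × 30 d = 3,429 Wh = 3.429 kWh
microwave oven: 800.1 W × 7.2 h × 30 d = 172,822 Wh = 172.8 kWh
refrigerator: 93.9 W × 10.5 h × 30 d = 29,578 Wh = 29.58 kWh
Total energy = 1,096 + 3.429 + 172.8 + 29.58 = 1,302 kWh
Cost = 1,302 kWh × $0.136 = $177.03 ≈ $177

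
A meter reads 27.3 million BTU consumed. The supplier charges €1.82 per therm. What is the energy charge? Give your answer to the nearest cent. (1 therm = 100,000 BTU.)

27.3 million BTU × (10 therm/million BTU) = 273 therm
Cost = 273 therm × €1.82/therm = €496.86

€496.86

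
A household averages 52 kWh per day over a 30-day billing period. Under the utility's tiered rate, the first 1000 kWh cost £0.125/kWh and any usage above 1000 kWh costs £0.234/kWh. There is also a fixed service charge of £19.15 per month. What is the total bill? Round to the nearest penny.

Usage = 52 kWh/day × 30 days = 1560 kWh
First 1000 kWh × £0.125 = £125.00
Remaining 560 kWh × £0.234 = £131.04
Energy charge = £256.04; + service £19.15 = £275.19

£275.19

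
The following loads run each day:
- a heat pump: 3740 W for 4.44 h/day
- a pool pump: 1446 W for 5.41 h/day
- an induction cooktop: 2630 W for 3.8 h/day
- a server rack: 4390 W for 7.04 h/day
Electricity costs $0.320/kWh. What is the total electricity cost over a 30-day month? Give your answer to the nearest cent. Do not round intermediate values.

$627.15

heat pump: 3740 W × 4.44 h × 30 d = 498,168 Wh = 498.2 kWh
pool pump: 1446 W × 5.41 h × 30 d = 234,686 Wh = 234.7 kWh
induction cooktop: 2630 W × 3.8 h × 30 d = 299,820 Wh = 299.8 kWh
server rack: 4390 W × 7.04 h × 30 d = 927,168 Wh = 927.2 kWh
Total energy = 498.2 + 234.7 + 299.8 + 927.2 = 1,960 kWh
Cost = 1,960 kWh × $0.320 = $627.15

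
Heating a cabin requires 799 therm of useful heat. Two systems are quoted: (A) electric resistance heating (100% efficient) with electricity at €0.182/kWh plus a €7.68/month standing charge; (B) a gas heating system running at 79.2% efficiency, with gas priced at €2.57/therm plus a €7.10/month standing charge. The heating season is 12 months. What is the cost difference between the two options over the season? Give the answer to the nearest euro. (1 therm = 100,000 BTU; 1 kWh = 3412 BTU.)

€1676

Heat load = 799 therm × 100,000 = 79,900,000 BTU
Gas: input = 79,900,000 / 0.792 = 100,883,838 BTU = 1,009 therm → 1,009 × €2.57 = €2,592.71; + 12 × €7.10 standing = €2,677.91
Electric: 79,900,000 BTU / 3412 = 23,420 kWh → × €0.182 = €4,261.96; + 12 × €7.68 standing = €4,354.12
Difference = |€2,677.91 − €4,354.12| = €1,676.20 ≈ €1676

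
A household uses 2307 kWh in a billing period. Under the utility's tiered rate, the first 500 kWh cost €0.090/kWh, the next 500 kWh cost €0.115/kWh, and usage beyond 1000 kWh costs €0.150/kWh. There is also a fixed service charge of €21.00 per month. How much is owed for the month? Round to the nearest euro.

First 500 kWh × €0.090 = €45.00
Next 500 kWh × €0.115 = €57.50
Remaining 1307 kWh × €0.150 = €196.05
Energy charge = €298.55; + service €21.00 = €319.55 ≈ €320

€320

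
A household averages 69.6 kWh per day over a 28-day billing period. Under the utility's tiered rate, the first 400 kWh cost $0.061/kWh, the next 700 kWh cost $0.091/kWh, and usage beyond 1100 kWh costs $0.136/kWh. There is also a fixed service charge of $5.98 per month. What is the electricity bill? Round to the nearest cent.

Usage = 69.6 kWh/day × 28 days = 1948.8 kWh
First 400 kWh × $0.061 = $24.40
Next 700 kWh × $0.091 = $63.70
Remaining 848.8 kWh × $0.136 = $115.44
Energy charge = $203.54; + service $5.98 = $209.52

$209.52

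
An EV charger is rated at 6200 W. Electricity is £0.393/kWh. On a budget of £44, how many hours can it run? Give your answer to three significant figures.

Energy budget = £44 / £0.393 per kWh = 112 kWh = 111,959 Wh
Runtime = 111,959 Wh / 6200 W = 18.06 h

18.1 h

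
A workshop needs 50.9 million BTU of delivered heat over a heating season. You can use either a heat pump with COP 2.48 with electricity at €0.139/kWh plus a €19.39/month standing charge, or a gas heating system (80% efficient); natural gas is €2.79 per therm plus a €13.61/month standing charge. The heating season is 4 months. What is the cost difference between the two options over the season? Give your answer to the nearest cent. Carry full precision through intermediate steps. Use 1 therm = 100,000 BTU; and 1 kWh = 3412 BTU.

€915.89

Heat load = 50.9 × 10⁶ BTU = 50,900,000 BTU
Gas: input = 50,900,000 / 0.80 = 63,625,000 BTU = 636.2 therm → 636.2 × €2.79 = €1,775.14; + 4 × €13.61 standing = €1,829.58
Heat pump: 50,900,000 BTU / 3412 = 14,920 kWh heat; / 2.48 = 6,015 kWh in → × €0.139 = €836.13; + 4 × €19.39 standing = €913.69
Difference = |€1,829.58 − €913.69| = €915.89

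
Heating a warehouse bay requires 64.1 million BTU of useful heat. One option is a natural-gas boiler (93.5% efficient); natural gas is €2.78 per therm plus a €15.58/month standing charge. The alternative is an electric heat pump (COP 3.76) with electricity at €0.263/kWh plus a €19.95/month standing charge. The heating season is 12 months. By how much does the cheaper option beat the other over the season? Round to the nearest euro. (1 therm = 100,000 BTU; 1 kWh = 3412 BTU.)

Heat load = 64.1 × 10⁶ BTU = 64,100,000 BTU
Gas: input = 64,100,000 / 0.935 = 68,556,150 BTU = 685.6 therm → 685.6 × €2.78 = €1,905.86; + 12 × €15.58 standing = €2,092.82
Heat pump: 64,100,000 BTU / 3412 = 18,790 kWh heat; / 3.76 = 4,996 kWh in → × €0.263 = €1,314.07; + 12 × €19.95 standing = €1,553.47
Difference = |€2,092.82 − €1,553.47| = €539.36 ≈ €539

€539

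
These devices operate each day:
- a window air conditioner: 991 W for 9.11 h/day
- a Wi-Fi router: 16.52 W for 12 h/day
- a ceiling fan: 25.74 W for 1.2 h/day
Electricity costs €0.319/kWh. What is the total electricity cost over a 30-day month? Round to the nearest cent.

window air conditioner: 991 W × 9.11 h × 30 d = 270,840 Wh = 270.8 kWh
Wi-Fi router: 16.52 W × 12 h × 30 d = 5,947 Wh = 5.947 kWh
ceiling fan: 25.74 W × 1.2 h × 30 d = 927 Wh = 0.9266 kWh
Total energy = 270.8 + 5.947 + 0.9266 = 277.7 kWh
Cost = 277.7 kWh × €0.319 = €88.59

€88.59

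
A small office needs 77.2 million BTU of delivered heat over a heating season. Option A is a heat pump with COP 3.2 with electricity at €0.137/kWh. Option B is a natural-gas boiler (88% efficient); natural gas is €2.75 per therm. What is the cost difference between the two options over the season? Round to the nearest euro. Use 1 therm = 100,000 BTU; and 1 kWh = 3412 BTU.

€1444

Heat load = 77.2 × 10⁶ BTU = 77,200,000 BTU
Gas: input = 77,200,000 / 0.88 = 87,727,273 BTU = 877.3 therm → 877.3 × €2.75 = €2,412.50
Heat pump: 77,200,000 BTU / 3412 = 22,630 kWh heat; / 3.2 = 7,071 kWh in → × €0.137 = €968.68
Difference = |€2,412.50 − €968.68| = €1,443.82 ≈ €1444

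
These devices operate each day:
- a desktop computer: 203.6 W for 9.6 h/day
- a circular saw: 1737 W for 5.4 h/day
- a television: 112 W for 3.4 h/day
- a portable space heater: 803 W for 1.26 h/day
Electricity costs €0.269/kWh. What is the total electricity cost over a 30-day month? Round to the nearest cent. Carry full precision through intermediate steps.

desktop computer: 203.6 W × 9.6 h × 30 d = 58,637 Wh = 58.64 kWh
circular saw: 1737 W × 5.4 h × 30 d = 281,394 Wh = 281.4 kWh
television: 112 W × 3.4 h × 30 d = 11,424 Wh = 11.42 kWh
portable space heater: 803 W × 1.26 h × 30 d = 30,353 Wh = 30.35 kWh
Total energy = 58.64 + 281.4 + 11.42 + 30.35 = 381.8 kWh
Cost = 381.8 kWh × €0.269 = €102.71

€102.71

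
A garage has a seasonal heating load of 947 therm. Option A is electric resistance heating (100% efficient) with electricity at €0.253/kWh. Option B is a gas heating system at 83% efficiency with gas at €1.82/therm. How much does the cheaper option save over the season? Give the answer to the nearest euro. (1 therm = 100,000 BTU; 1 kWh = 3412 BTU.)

Heat load = 947 therm × 100,000 = 94,700,000 BTU
Gas: input = 94,700,000 / 0.83 = 114,096,386 BTU = 1,141 therm → 1,141 × €1.82 = €2,076.55
Electric: 94,700,000 BTU / 3412 = 27,750 kWh → × €0.253 = €7,022.01
Difference = |€2,076.55 − €7,022.01| = €4,945.46 ≈ €4945

€4945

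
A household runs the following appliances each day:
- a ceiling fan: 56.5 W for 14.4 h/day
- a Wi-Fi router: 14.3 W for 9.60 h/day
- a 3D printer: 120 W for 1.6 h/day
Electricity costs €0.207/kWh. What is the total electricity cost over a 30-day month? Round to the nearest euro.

€7

ceiling fan: 56.5 W × 14.4 h × 30 d = 24,408 Wh = 24.41 kWh
Wi-Fi router: 14.3 W × 9.60 h × 30 d = 4,118 Wh = 4.118 kWh
3D printer: 120 W × 1.6 h × 30 d = 5,760 Wh = 5.76 kWh
Total energy = 24.41 + 4.118 + 5.76 = 34.29 kWh
Cost = 34.29 kWh × €0.207 = €7.10 ≈ €7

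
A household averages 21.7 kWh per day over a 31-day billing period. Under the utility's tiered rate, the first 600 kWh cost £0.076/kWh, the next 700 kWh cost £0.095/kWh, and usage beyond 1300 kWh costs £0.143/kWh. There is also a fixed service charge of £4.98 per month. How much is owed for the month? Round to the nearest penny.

Usage = 21.7 kWh/day × 31 days = 672.7 kWh
First 600 kWh × £0.076 = £45.60
Next 72.7 kWh × £0.095 = £6.91
Remaining tier: 0 kWh (not reached)
Energy charge = £52.51; + service £4.98 = £57.49

£57.49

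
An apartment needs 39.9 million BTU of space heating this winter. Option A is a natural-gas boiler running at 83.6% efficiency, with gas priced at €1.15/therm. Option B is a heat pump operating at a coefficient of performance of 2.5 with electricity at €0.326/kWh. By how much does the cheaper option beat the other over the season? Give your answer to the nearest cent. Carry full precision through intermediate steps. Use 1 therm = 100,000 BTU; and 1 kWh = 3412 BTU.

€976.04

Heat load = 39.9 × 10⁶ BTU = 39,900,000 BTU
Gas: input = 39,900,000 / 0.836 = 47,727,273 BTU = 477.3 therm → 477.3 × €1.15 = €548.86
Heat pump: 39,900,000 BTU / 3412 = 11,690 kWh heat; / 2.5 = 4,678 kWh in → × €0.326 = €1,524.90
Difference = |€548.86 − €1,524.90| = €976.04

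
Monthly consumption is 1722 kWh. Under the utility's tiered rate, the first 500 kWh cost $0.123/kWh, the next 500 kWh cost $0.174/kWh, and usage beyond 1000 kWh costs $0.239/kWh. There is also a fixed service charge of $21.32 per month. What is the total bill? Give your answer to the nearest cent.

First 500 kWh × $0.123 = $61.50
Next 500 kWh × $0.174 = $87.00
Remaining 722 kWh × $0.239 = $172.56
Energy charge = $321.06; + service $21.32 = $342.38

$342.38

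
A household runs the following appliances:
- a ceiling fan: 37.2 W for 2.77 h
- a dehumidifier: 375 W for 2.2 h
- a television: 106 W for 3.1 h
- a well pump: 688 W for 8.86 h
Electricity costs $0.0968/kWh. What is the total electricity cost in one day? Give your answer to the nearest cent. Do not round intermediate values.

ceiling fan: 37.2 W × 2.77 h = 103 Wh = 0.103 kWh
dehumidifier: 375 W × 2.2 h = 825 Wh = 0.825 kWh
television: 106 W × 3.1 h = 329 Wh = 0.3286 kWh
well pump: 688 W × 8.86 h = 6,096 Wh = 6.096 kWh
Total energy = 0.103 + 0.825 + 0.3286 + 6.096 = 7.352 kWh
Cost = 7.352 kWh × $0.0968 = $0.71

$0.71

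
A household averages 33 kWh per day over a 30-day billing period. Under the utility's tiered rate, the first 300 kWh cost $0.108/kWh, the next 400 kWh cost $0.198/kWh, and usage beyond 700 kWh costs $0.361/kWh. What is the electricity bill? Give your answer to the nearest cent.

$216.29

Usage = 33 kWh/day × 30 days = 990 kWh
First 300 kWh × $0.108 = $32.40
Next 400 kWh × $0.198 = $79.20
Remaining 290 kWh × $0.361 = $104.69
Total = $216.29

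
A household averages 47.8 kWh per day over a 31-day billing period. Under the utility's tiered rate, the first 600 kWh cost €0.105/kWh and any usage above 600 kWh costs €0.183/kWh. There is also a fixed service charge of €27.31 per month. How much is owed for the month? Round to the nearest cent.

€251.68

Usage = 47.8 kWh/day × 31 days = 1481.8 kWh
First 600 kWh × €0.105 = €63.00
Remaining 881.8 kWh × €0.183 = €161.37
Energy charge = €224.37; + service €27.31 = €251.68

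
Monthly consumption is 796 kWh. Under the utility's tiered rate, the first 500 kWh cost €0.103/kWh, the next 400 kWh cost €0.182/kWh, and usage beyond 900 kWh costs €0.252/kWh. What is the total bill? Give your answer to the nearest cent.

First 500 kWh × €0.103 = €51.50
Next 296 kWh × €0.182 = €53.87
Remaining tier: 0 kWh (not reached)
Total = €105.37

€105.37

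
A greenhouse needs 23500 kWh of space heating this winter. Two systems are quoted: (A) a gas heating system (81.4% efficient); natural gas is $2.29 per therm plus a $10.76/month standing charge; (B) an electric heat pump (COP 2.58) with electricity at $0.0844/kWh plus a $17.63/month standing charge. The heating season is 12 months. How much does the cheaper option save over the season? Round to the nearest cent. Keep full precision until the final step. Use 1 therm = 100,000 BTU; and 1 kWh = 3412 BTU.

$1404.53

Heat load = 23500 kWh × 3412 = 80,182,000 BTU
Gas: input = 80,182,000 / 0.814 = 98,503,686 BTU = 985 therm → 985 × $2.29 = $2,255.73; + 12 × $10.76 standing = $2,384.85
Heat pump: 80,182,000 BTU / 3412 = 23,500 kWh heat; / 2.58 = 9,109 kWh in → × $0.0844 = $768.76; + 12 × $17.63 standing = $980.32
Difference = |$2,384.85 − $980.32| = $1,404.53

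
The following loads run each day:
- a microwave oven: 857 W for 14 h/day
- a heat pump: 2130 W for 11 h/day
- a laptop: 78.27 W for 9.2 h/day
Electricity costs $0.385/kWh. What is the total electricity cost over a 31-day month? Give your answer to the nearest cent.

microwave oven: 857 W × 14 h × 31 d = 371,938 Wh = 371.9 kWh
heat pump: 2130 W × 11 h × 31 d = 726,330 Wh = 726.3 kWh
laptop: 78.27 W × 9.2 h × 31 d = 22,323 Wh = 22.32 kWh
Total energy = 371.9 + 726.3 + 22.32 = 1,121 kWh
Cost = 1,121 kWh × $0.385 = $431.43

$431.43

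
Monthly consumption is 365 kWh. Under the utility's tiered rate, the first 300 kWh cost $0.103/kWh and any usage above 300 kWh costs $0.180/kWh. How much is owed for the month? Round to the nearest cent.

First 300 kWh × $0.103 = $30.90
Remaining 65 kWh × $0.180 = $11.70
Total = $42.60

$42.60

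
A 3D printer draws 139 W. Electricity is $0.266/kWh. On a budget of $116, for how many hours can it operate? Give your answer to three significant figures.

3140 h

Energy budget = $116 / $0.266 per kWh = 436.1 kWh = 436,090 Wh
Runtime = 436,090 Wh / 139 W = 3,137 h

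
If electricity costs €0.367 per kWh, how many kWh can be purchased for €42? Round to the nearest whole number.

€42 / €0.367 per kWh = 114.4 kWh

114 kWh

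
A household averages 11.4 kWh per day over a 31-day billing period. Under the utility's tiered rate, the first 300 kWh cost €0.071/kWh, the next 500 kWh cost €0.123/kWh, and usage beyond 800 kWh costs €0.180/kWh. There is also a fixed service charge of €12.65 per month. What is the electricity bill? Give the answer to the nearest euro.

Usage = 11.4 kWh/day × 31 days = 353.4 kWh
First 300 kWh × €0.071 = €21.30
Next 53.4 kWh × €0.123 = €6.57
Remaining tier: 0 kWh (not reached)
Energy charge = €27.87; + service €12.65 = €40.52 ≈ €41

€41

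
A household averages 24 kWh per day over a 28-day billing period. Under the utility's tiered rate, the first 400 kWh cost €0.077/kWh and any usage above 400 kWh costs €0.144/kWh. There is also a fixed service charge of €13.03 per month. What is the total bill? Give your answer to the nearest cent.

Usage = 24 kWh/day × 28 days = 672 kWh
First 400 kWh × €0.077 = €30.80
Remaining 272 kWh × €0.144 = €39.17
Energy charge = €69.97; + service €13.03 = €83.00

€83.00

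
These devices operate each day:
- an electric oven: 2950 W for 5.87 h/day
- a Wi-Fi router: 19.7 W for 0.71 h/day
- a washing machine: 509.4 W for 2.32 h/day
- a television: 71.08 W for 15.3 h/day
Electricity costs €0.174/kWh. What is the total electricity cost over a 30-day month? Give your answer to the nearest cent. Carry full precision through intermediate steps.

electric oven: 2950 W × 5.87 h × 30 d = 519,495 Wh = 519.5 kWh
Wi-Fi router: 19.7 W × 0.71 h × 30 d = 420 Wh = 0.4196 kWh
washing machine: 509.4 W × 2.32 h × 30 d = 35,454 Wh = 35.45 kWh
television: 71.08 W × 15.3 h × 30 d = 32,626 Wh = 32.63 kWh
Total energy = 519.5 + 0.4196 + 35.45 + 32.63 = 588 kWh
Cost = 588 kWh × €0.174 = €102.31

€102.31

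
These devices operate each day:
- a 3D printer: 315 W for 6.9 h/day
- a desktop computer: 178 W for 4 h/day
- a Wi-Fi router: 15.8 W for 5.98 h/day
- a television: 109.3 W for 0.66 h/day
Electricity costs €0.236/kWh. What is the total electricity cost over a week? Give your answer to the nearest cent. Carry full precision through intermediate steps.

€5.04

3D printer: 315 W × 6.9 h × 7 d = 15,214 Wh = 15.21 kWh
desktop computer: 178 W × 4 h × 7 d = 4,984 Wh = 4.984 kWh
Wi-Fi router: 15.8 W × 5.98 h × 7 d = 661 Wh = 0.6614 kWh
television: 109.3 W × 0.66 h × 7 d = 505 Wh = 0.505 kWh
Total energy = 15.21 + 4.984 + 0.6614 + 0.505 = 21.36 kWh
Cost = 21.36 kWh × €0.236 = €5.04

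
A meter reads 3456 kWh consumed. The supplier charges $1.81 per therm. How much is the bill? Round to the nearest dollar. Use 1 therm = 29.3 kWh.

$213

3456 kWh × (0.03413 therm/kWh) = 118 therm
Cost = 118 therm × $1.81/therm = $213.49 ≈ $213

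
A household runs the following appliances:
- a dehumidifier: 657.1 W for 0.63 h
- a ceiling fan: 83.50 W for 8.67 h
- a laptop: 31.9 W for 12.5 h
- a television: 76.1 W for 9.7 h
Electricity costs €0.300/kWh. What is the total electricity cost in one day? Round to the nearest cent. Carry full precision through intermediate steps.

€0.68

dehumidifier: 657.1 W × 0.63 h = 414 Wh = 0.414 kWh
ceiling fan: 83.50 W × 8.67 h = 724 Wh = 0.7239 kWh
laptop: 31.9 W × 12.5 h = 399 Wh = 0.3987 kWh
television: 76.1 W × 9.7 h = 738 Wh = 0.7382 kWh
Total energy = 0.414 + 0.7239 + 0.3987 + 0.7382 = 2.275 kWh
Cost = 2.275 kWh × €0.300 = €0.68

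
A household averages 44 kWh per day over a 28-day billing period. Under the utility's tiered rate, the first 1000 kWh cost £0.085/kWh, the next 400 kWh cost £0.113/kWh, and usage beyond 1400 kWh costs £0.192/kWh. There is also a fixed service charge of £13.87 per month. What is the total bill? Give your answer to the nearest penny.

Usage = 44 kWh/day × 28 days = 1232 kWh
First 1000 kWh × £0.085 = £85.00
Next 232 kWh × £0.113 = £26.22
Remaining tier: 0 kWh (not reached)
Energy charge = £111.22; + service £13.87 = £125.09

£125.09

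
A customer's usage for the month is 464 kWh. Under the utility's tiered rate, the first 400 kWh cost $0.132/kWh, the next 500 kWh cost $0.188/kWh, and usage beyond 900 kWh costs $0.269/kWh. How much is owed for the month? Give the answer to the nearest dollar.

First 400 kWh × $0.132 = $52.80
Next 64 kWh × $0.188 = $12.03
Remaining tier: 0 kWh (not reached)
Total = $64.83 ≈ $65

$65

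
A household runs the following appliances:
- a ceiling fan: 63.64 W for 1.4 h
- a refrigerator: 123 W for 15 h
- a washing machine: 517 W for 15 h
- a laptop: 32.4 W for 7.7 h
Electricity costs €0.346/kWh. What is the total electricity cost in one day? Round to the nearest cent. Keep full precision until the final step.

€3.44

ceiling fan: 63.64 W × 1.4 h = 89 Wh = 0.0891 kWh
refrigerator: 123 W × 15 h = 1,845 Wh = 1.845 kWh
washing machine: 517 W × 15 h = 7,755 Wh = 7.755 kWh
laptop: 32.4 W × 7.7 h = 249 Wh = 0.2495 kWh
Total energy = 0.0891 + 1.845 + 7.755 + 0.2495 = 9.939 kWh
Cost = 9.939 kWh × €0.346 = €3.44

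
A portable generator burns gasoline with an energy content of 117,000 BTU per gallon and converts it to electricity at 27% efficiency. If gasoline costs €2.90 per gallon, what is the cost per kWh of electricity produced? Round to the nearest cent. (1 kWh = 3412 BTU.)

Electrical output per gallon = 117,000 BTU × 0.27 / 3412 BTU/kWh = 9.258 kWh
Cost per kWh = €2.90 / 9.258 kWh = €0.313

€0.31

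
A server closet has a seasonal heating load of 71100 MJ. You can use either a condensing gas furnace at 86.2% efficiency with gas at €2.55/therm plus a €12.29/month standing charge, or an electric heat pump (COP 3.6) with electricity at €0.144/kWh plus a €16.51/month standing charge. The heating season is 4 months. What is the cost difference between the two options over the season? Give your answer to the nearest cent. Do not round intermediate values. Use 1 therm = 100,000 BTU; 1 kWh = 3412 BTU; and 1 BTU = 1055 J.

€1186.70

Heat load = 71100 MJ = 71,100,000,000 J / 1055 = 67,393,365 BTU
Gas: input = 67,393,365 / 0.862 = 78,182,558 BTU = 781.8 therm → 781.8 × €2.55 = €1,993.66; + 4 × €12.29 standing = €2,042.82
Heat pump: 67,393,365 BTU / 3412 = 19,750 kWh heat; / 3.6 = 5,487 kWh in → × €0.144 = €790.07; + 4 × €16.51 standing = €856.11
Difference = |€2,042.82 − €856.11| = €1,186.70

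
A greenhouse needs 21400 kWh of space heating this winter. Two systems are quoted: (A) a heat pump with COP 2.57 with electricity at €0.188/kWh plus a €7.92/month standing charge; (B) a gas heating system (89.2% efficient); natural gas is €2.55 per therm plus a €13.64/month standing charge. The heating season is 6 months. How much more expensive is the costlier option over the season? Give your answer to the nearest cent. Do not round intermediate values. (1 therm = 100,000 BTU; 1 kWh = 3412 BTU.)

€556.24

Heat load = 21400 kWh × 3412 = 73,016,800 BTU
Gas: input = 73,016,800 / 0.892 = 81,857,399 BTU = 818.6 therm → 818.6 × €2.55 = €2,087.36; + 6 × €13.64 standing = €2,169.20
Heat pump: 73,016,800 BTU / 3412 = 21,400 kWh heat; / 2.57 = 8,327 kWh in → × €0.188 = €1,565.45; + 6 × €7.92 standing = €1,612.97
Difference = |€2,169.20 − €1,612.97| = €556.24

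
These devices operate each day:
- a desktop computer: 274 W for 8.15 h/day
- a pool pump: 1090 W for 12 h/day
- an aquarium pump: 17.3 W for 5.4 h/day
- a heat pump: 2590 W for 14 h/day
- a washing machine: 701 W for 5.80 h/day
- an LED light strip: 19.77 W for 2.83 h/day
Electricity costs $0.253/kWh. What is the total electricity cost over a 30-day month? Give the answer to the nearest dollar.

$423

desktop computer: 274 W × 8.15 h × 30 d = 66,993 Wh = 66.99 kWh
pool pump: 1090 W × 12 h × 30 d = 392,400 Wh = 392.4 kWh
aquarium pump: 17.3 W × 5.4 h × 30 d = 2,803 Wh = 2.803 kWh
heat pump: 2590 W × 14 h × 30 d = 1,087,800 Wh = 1,088 kWh
washing machine: 701 W × 5.80 h × 30 d = 121,974 Wh = 122 kWh
LED light strip: 19.77 W × 2.83 h × 30 d = 1,678 Wh = 1.678 kWh
Total energy = 66.99 + 392.4 + 2.803 + 1,088 + 122 + 1.678 = 1,674 kWh
Cost = 1,674 kWh × $0.253 = $423.43 ≈ $423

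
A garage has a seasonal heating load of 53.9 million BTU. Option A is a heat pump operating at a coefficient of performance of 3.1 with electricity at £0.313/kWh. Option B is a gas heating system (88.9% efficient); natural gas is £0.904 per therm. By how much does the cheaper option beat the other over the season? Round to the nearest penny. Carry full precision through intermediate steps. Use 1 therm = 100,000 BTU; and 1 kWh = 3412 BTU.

£1046.91

Heat load = 53.9 × 10⁶ BTU = 53,900,000 BTU
Gas: input = 53,900,000 / 0.889 = 60,629,921 BTU = 606.3 therm → 606.3 × £0.904 = £548.09
Heat pump: 53,900,000 BTU / 3412 = 15,800 kWh heat; / 3.1 = 5,096 kWh in → × £0.313 = £1,595.01
Difference = |£548.09 − £1,595.01| = £1,046.91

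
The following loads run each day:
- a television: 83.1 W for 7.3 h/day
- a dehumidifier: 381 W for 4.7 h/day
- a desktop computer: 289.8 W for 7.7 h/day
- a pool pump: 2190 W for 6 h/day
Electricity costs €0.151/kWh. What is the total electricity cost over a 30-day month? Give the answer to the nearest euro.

€80

television: 83.1 W × 7.3 h × 30 d = 18,199 Wh = 18.2 kWh
dehumidifier: 381 W × 4.7 h × 30 d = 53,721 Wh = 53.72 kWh
desktop computer: 289.8 W × 7.7 h × 30 d = 66,944 Wh = 66.94 kWh
pool pump: 2190 W × 6 h × 30 d = 394,200 Wh = 394.2 kWh
Total energy = 18.2 + 53.72 + 66.94 + 394.2 = 533.1 kWh
Cost = 533.1 kWh × €0.151 = €80.49 ≈ €80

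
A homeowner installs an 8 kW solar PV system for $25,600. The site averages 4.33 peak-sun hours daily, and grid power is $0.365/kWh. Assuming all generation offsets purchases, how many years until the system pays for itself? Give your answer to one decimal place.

5.5 years

Daily generation = 8 kW × 4.33 h = 34.64 kWh
Annual generation = 34.64 × 365 = 12644 kWh
Annual savings = 12644 × $0.365 = $4,614.91
Payback = $25,600 / $4,614.91 = 5.55 years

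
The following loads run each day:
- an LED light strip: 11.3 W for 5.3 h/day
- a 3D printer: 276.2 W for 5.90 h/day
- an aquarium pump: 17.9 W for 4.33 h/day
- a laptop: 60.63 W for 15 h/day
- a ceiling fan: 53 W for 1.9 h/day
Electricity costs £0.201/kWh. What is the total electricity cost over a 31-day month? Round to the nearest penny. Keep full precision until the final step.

LED light strip: 11.3 W × 5.3 h × 31 d = 1,857 Wh = 1.857 kWh
3D printer: 276.2 W × 5.90 h × 31 d = 50,517 Wh = 50.52 kWh
aquarium pump: 17.9 W × 4.33 h × 31 d = 2,403 Wh = 2.403 kWh
laptop: 60.63 W × 15 h × 31 d = 28,193 Wh = 28.19 kWh
ceiling fan: 53 W × 1.9 h × 31 d = 3,122 Wh = 3.122 kWh
Total energy = 1.857 + 50.52 + 2.403 + 28.19 + 3.122 = 86.09 kWh
Cost = 86.09 kWh × £0.201 = £17.30

£17.30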